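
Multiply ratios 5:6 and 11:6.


Compound ratio = (5×11) : (6×6)
= 55:36
GCD = 1
= 55:36

55:36


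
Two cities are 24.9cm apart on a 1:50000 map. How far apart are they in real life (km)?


Real distance = map distance × scale
= 24.9cm × 50000
= 1245000 cm = 12450.0 m
= 12.450 km

12.450 km


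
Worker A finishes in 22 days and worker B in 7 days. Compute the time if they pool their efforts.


Rate of A = 1/22 per day
Rate of B = 1/7 per day
Combined rate = 1/22 + 1/7 = 29/154 ≈ 0.1883 per day
Days = 1 / combined rate = 154/29
≈ 5.31 days

5.31 days


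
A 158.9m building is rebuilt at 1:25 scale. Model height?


Model size = real / scale
= 158.9 / 25
= 6.3560 m

6.3560 m


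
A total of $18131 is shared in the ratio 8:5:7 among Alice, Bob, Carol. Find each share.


Total parts = 8 + 5 + 7 = 20
Alice: 18131 × 8/20 = 7252.40
Bob: 18131 × 5/20 = 4532.75
Carol: 18131 × 7/20 = 6345.85
= Alice: $7252.40, Bob: $4532.75, Carol: $6345.85

Alice: $7252.40, Bob: $4532.75, Carol: $6345.85


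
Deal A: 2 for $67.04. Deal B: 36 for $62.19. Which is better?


Deal A: $67.04/2 = $33.5200/unit
Deal B: $62.19/36 = $1.7275/unit
B is cheaper per unit
= Deal B

Deal B


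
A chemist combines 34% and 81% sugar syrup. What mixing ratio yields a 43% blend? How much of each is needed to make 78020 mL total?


Let x parts of 34% mix with y parts of 81%.
34x + 81y = 43(x + y)
34x + 81y = 43x + 43y
x(34 - 43) = y(43 - 81)
x/y = (81 - 43)/(43 - 34) = 38/9
Simplify: 38:9
Total parts = 47; one part = 78020/47 = 1660.00 mL
34% solution: 38×1660.00 = 63080.00 mL
81% solution: 9×1660.00 = 14940.00 mL
= ratio 38:9; 63080.00 mL and 14940.00 mL

ratio 38:9; 63080.00 mL and 14940.00 mL


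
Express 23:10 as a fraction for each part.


Total parts = 23 + 10 = 33
First part: 23/33 = 23/33
Second part: 10/33 = 10/33
= 23/33 and 10/33

23/33 and 10/33


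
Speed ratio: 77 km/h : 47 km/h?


Ratio = 77:47
GCD = 1
Simplified = 77:47
Time ratio (same distance) = 47:77
Speed ratio = 77:47

77:47


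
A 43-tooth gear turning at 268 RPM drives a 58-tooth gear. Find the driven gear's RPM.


Gear ratio = 43:58 = 43:58
RPM_B = RPM_A × (teeth_A / teeth_B)
= 268 × (43/58)
= 198.7 RPM

198.7 RPM


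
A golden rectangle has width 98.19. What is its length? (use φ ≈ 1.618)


φ = (1 + √5) / 2 ≈ 1.618
Length = width × φ = 98.19 × 1.618 = 158.87142
≈ 158.87

158.87


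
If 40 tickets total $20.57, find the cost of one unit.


Unit rate = total / quantity
= 20.57 / 40
= $0.51 per unit

$0.51 per unit


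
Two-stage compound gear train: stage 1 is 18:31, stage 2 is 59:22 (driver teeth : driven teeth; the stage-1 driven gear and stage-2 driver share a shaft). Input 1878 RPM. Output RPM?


Stage 1: RPM_B = RPM_A × t_A/t_B = 1878 × 18/31 = 33804/31 ≈ 1090.45
B and C share a shaft → RPM_C = RPM_B
Stage 2: RPM_D = RPM_C × t_C/t_D = RPM_A × (t_A×t_C)/(t_B×t_D)
Overall ratio = (18×59)/(31×22) = 1062/682
RPM_D = 1878 × 1062/682 = 1994436/682
≈ 2924.39 RPM

2924.39 RPM


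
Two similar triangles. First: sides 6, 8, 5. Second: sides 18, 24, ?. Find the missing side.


Scale factor = 18/6 = 3
Missing side = 5 × 3
= 15.0

15.0


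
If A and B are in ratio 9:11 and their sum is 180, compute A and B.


Let A = 9k, B = 11k.
9k + 11k = 180
20k = 180 → k = 180/20 = 9
A = 9×9 = 81, B = 11×9 = 99
= A = 81, B = 99

A = 81, B = 99


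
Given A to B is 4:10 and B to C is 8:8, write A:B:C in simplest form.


Match B: multiply A:B by 8 → 32:80
Multiply B:C by 10 → 80:80
Combined: 32:80:80
GCD = 16
= 2:5:5

2:5:5


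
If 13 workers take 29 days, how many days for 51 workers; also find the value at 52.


Inverse proportion: x × y = constant
k = 13 × 29 = 377
At x=51: k/51 = 7.39
At x=52: k/52 = 7.25
= 7.39 and 7.25

7.39 and 7.25


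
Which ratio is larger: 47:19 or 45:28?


47/19 = 2.4737
45/28 = 1.6071
2.4737 > 1.6071, so 47:19 is greater
= 47:19

47:19


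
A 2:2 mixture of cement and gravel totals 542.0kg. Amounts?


Total parts = 2 + 2 = 4
cement: 542.0 × 2/4 = 271.0kg
gravel: 542.0 × 2/4 = 271.0kg
= 271.0kg and 271.0kg

271.0kg and 271.0kg


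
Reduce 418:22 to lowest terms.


GCD(418, 22) = 22
418/22 : 22/22
= 19:1

19:1


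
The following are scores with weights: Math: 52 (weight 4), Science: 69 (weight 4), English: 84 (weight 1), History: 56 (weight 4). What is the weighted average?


Numerator = 52×4 + 69×4 + 84×1 + 56×4
= 208 + 276 + 84 + 224
= 792
Total weight = 13
Weighted avg = 792/13
= 60.92

60.92


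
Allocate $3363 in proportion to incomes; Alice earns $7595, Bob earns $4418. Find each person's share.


Total income = 7595 + 4418 = $12013
Alice: $3363 × 7595/12013 = $2126.20
Bob: $3363 × 4418/12013 = $1236.80
= Alice: $2126.20, Bob: $1236.80

Alice: $2126.20, Bob: $1236.80


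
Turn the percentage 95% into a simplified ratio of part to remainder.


95% means 95 parts out of 100; remainder = 5
Part : remainder = 95:5
GCD = 5
= 19:1

19:1


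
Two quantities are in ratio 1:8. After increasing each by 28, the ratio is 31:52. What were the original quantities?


Let A = 1k, B = 8k.
(1k + 28) / (8k + 28) = 31/52
Cross-multiply: 52(1k + 28) = 31(8k + 28)
52k + 1456 = 248k + 868
52k - 248k = 868 - 1456
-196k = -588
k = -588/-196 = 3
A = 1×3 = 3, B = 8×3 = 24
= A = 3, B = 24

A = 3, B = 24


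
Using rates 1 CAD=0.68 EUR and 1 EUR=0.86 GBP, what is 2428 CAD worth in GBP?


Step 1: 2428 CAD × 0.68 = 1651.04 EUR
Step 2: 1651.04 EUR × 0.86 = 1419.89 GBP
Implied rate CAD→GBP = 0.68 × 0.86 = 0.5848
= 1419.89 GBP

1419.89 GBP


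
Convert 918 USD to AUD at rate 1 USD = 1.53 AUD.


Amount × rate = 918 × 1.53
= 1404.54 AUD

1404.54 AUD


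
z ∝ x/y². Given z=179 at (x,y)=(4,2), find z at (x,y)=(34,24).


z = k·x/y²
Solve for k using the known point: k = z·y²/x = 179×4/4 = 716/4 = 179.0000
Now evaluate at x=34, y=24:
z = k × 34 / 576 = (716 × 34) / (4 × 576) = 24344/2304
≈ 10.5660

10.5660


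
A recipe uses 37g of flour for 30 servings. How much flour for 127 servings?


Direct proportion: y/x = constant
k = 37/30 ≈ 1.2333
y₂ = k × 127 = 37 × 127 / 30 = 4699/30
≈ 156.63

156.63


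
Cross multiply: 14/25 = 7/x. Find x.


Cross multiply: 14 × x = 25 × 7
14x = 175
x = 175 / 14
= 12.50

12.50


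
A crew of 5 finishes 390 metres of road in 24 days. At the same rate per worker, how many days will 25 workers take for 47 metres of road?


Days ∝ work / workers, so d₂ = d₁ × (m₁/m₂) × (w₂/w₁)
Workers factor (inverse): 5/25 = 0.2000
Work factor (direct): 47/390 ≈ 0.1205
d₂ = 24 × 5/25 × 47/390 = (24 × 5 × 47) / (25 × 390) = 5640/9750
≈ 0.58 days

0.58 days


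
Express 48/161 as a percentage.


Percentage = (part / whole) × 100
= (48 / 161) × 100
≈ 29.81%

29.81%


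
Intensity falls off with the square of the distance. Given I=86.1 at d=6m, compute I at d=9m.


I₁d₁² = I₂d₂²
I₂ = I₁ × (d₁/d₂)²
= 86.1 × (6/9)²
= 86.1 × 36/81
= 3099.6/81
≈ 38.2667

38.2667


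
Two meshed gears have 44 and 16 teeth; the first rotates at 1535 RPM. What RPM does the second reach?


Gear ratio = 44:16 = 11:4
RPM_B = RPM_A × (teeth_A / teeth_B)
= 1535 × (44/16)
= 4221.3 RPM

4221.3 RPM


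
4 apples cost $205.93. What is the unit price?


Unit rate = total / quantity
= 205.93 / 4
= $51.48 per unit

$51.48 per unit


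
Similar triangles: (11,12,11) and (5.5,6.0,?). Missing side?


Scale factor = 5.5/11 = 0.5
Missing side = 11 × 0.5
= 5.5

5.5


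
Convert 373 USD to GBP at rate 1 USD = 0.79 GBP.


Amount × rate = 373 × 0.79
= 294.67 GBP

294.67 GBP


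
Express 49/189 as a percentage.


Percentage = (part / whole) × 100
= (49 / 189) × 100
≈ 25.93%

25.93%


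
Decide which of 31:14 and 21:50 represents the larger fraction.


31/14 = 2.2143
21/50 = 0.4200
2.2143 > 0.4200, so 31:14 is greater
= 31:14

31:14


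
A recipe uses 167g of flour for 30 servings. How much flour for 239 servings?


Direct proportion: y/x = constant
k = 167/30 ≈ 5.5667
y₂ = k × 239 = 167 × 239 / 30 = 39913/30
≈ 1330.43

1330.43


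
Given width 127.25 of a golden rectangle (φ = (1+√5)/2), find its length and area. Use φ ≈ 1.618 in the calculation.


φ = (1 + √5) / 2 ≈ 1.618
Length = width × φ = 127.25 × 1.618 = 205.8905
≈ 205.89
Area = width × length = 127.25 × 205.8905 = 26199.566125 ≈ 26199.57
= Length: 205.89, Area: 26199.57

Length: 205.89, Area: 26199.57


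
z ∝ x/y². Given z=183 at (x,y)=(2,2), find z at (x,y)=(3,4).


z = k·x/y²
Solve for k using the known point: k = z·y²/x = 183×4/2 = 732/2 = 366.0000
Now evaluate at x=3, y=4:
z = k × 3 / 16 = (732 × 3) / (2 × 16) = 2196/32
= 68.6250

68.6250


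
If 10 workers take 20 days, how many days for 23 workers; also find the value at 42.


Inverse proportion: x × y = constant
k = 10 × 20 = 200
At x=23: k/23 = 8.70
At x=42: k/42 = 4.76
= 8.70 and 4.76

8.70 and 4.76


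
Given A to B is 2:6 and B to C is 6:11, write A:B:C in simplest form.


Match B: multiply A:B by 6 → 12:36
Multiply B:C by 6 → 36:66
Combined: 12:36:66
GCD = 6
= 2:6:11

2:6:11


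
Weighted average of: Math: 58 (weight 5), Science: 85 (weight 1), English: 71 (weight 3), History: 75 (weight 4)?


Numerator = 58×5 + 85×1 + 71×3 + 75×4
= 290 + 85 + 213 + 300
= 888
Total weight = 13
Weighted avg = 888/13
= 68.31

68.31


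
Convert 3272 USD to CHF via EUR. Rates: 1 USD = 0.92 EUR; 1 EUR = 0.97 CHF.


Step 1: 3272 USD × 0.92 = 3010.24 EUR
Step 2: 3010.24 EUR × 0.97 = 2919.93 CHF
Implied rate USD→CHF = 0.92 × 0.97 = 0.8924
= 2919.93 CHF

2919.93 CHF


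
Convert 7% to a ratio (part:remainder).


7% means 7 parts out of 100; remainder = 93
Part : remainder = 7:93
GCD = 1
= 7:93

7:93


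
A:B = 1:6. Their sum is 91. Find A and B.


Let A = 1k, B = 6k.
1k + 6k = 91
7k = 91 → k = 91/7 = 13
A = 1×13 = 13, B = 6×13 = 78
= A = 13, B = 78

A = 13, B = 78


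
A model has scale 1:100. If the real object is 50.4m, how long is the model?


Model size = real / scale
= 50.4 / 100
= 0.5040 m

0.5040 m


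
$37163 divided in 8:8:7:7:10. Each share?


Total parts = 8 + 8 + 7 + 7 + 10 = 40
Part 1: 37163 × 8/40 = 7432.60
Part 2: 37163 × 8/40 = 7432.60
Part 3: 37163 × 7/40 = 6503.53
Part 4: 37163 × 7/40 = 6503.53
Part 5: 37163 × 10/40 = 9290.75
= Part 1: $7432.60, Part 2: $7432.60, Part 3: $6503.53, Part 4: $6503.53, Part 5: $9290.75

Part 1: $7432.60, Part 2: $7432.60, Part 3: $6503.53, Part 4: $6503.53, Part 5: $9290.75


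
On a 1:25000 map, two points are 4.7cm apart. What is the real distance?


Real distance = map distance × scale
= 4.7cm × 25000
= 117500 cm = 1175.0 m
= 1.175 km

1.175 km


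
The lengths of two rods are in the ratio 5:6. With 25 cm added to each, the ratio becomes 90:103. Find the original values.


Let A = 5k, B = 6k.
(5k + 25) / (6k + 25) = 90/103
Cross-multiply: 103(5k + 25) = 90(6k + 25)
515k + 2575 = 540k + 2250
515k - 540k = 2250 - 2575
-25k = -325
k = -325/-25 = 13
A = 5×13 = 65, B = 6×13 = 78
= A = 65, B = 78

A = 65, B = 78


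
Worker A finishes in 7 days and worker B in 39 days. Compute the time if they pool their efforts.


Rate of A = 1/7 per day
Rate of B = 1/39 per day
Combined rate = 1/7 + 1/39 = 46/273 ≈ 0.1685 per day
Days = 1 / combined rate = 273/46
≈ 5.93 days

5.93 days


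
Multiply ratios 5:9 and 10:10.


Compound ratio = (5×10) : (9×10)
= 50:90
GCD = 10
= 5:9

5:9


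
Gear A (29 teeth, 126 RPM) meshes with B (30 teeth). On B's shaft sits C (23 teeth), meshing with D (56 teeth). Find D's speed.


Stage 1: RPM_B = RPM_A × t_A/t_B = 126 × 29/30 = 3654/30 = 121.80
B and C share a shaft → RPM_C = RPM_B
Stage 2: RPM_D = RPM_C × t_C/t_D = RPM_A × (t_A×t_C)/(t_B×t_D)
Overall ratio = (29×23)/(30×56) = 667/1680
RPM_D = 126 × 667/1680 = 84042/1680
≈ 50.03 RPM

50.03 RPM


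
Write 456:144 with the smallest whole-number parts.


GCD(456, 144) = 24
456/24 : 144/24
= 19:6

19:6


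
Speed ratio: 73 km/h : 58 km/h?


Ratio = 73:58
GCD = 1
Simplified = 73:58
Time ratio (same distance) = 58:73
Speed ratio = 73:58

73:58


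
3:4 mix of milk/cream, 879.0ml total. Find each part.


Total parts = 3 + 4 = 7
milk: 879.0 × 3/7 = 376.7ml
cream: 879.0 × 4/7 = 502.3ml
= 376.7ml and 502.3ml

376.7ml and 502.3ml


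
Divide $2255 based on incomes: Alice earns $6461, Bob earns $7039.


Total income = 6461 + 7039 = $13500
Alice: $2255 × 6461/13500 = $1079.23
Bob: $2255 × 7039/13500 = $1175.77
= Alice: $1079.23, Bob: $1175.77

Alice: $1079.23, Bob: $1175.77


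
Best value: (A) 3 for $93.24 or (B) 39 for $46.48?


Deal A: $93.24/3 = $31.0800/unit
Deal B: $46.48/39 = $1.1918/unit
B is cheaper per unit
= Deal B

Deal B


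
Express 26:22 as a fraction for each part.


Total parts = 26 + 22 = 48
First part: 26/48 = 13/24
Second part: 22/48 = 11/24
= 13/24 and 11/24

13/24 and 11/24


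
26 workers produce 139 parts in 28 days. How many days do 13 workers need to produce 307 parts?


Days ∝ work / workers, so d₂ = d₁ × (m₁/m₂) × (w₂/w₁)
Workers factor (inverse): 26/13 = 2.0000
Work factor (direct): 307/139 ≈ 2.2086
d₂ = 28 × 26/13 × 307/139 = (28 × 26 × 307) / (13 × 139) = 223496/1807
≈ 123.68 days

123.68 days


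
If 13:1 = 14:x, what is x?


Cross multiply: 13 × x = 1 × 14
13x = 14
x = 14 / 13
= 1.08

1.08


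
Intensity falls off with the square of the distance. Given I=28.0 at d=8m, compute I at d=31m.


I₁d₁² = I₂d₂²
I₂ = I₁ × (d₁/d₂)²
= 28.0 × (8/31)²
= 28.0 × 64/961
= 1792/961
≈ 1.8647

1.8647


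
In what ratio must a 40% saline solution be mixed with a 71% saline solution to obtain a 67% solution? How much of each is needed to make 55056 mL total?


Let x parts of 40% mix with y parts of 71%.
40x + 71y = 67(x + y)
40x + 71y = 67x + 67y
x(40 - 67) = y(67 - 71)
x/y = (71 - 67)/(67 - 40) = 4/27
Simplify: 4:27
Total parts = 31; one part = 55056/31 = 1776.00 mL
40% solution: 4×1776.00 = 7104.00 mL
71% solution: 27×1776.00 = 47952.00 mL
= ratio 4:27; 7104.00 mL and 47952.00 mL

ratio 4:27; 7104.00 mL and 47952.00 mL


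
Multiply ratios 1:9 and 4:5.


Compound ratio = (1×4) : (9×5)
= 4:45
GCD = 1
= 4:45

4:45


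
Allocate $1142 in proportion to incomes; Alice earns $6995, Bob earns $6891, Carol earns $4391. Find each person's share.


Total income = 6995 + 6891 + 4391 = $18277
Alice: $1142 × 6995/18277 = $437.07
Bob: $1142 × 6891/18277 = $430.57
Carol: $1142 × 4391/18277 = $274.36
= Alice: $437.07, Bob: $430.57, Carol: $274.36

Alice: $437.07, Bob: $430.57, Carol: $274.36


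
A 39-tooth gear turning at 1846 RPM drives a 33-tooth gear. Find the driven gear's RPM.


Gear ratio = 39:33 = 13:11
RPM_B = RPM_A × (teeth_A / teeth_B)
= 1846 × (39/33)
= 2181.6 RPM

2181.6 RPM


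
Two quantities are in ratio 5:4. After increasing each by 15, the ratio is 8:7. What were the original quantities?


Let A = 5k, B = 4k.
(5k + 15) / (4k + 15) = 8/7
Cross-multiply: 7(5k + 15) = 8(4k + 15)
35k + 105 = 32k + 120
35k - 32k = 120 - 105
3k = 15
k = 15/3 = 5
A = 5×5 = 25, B = 4×5 = 20
= A = 25, B = 20

A = 25, B = 20


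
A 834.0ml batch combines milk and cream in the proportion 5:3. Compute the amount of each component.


Total parts = 5 + 3 = 8
milk: 834.0 × 5/8 = 521.3ml
cream: 834.0 × 3/8 = 312.8ml
= 521.3ml and 312.8ml

521.3ml and 312.8ml


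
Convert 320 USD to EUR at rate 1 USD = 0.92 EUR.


Amount × rate = 320 × 0.92
= 294.40 EUR

294.40 EUR


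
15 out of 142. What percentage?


Percentage = (part / whole) × 100
= (15 / 142) × 100
≈ 10.56%

10.56%


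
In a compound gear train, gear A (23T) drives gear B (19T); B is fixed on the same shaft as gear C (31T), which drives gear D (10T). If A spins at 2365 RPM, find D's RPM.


Stage 1: RPM_B = RPM_A × t_A/t_B = 2365 × 23/19 = 54395/19 ≈ 2862.89
B and C share a shaft → RPM_C = RPM_B
Stage 2: RPM_D = RPM_C × t_C/t_D = RPM_A × (t_A×t_C)/(t_B×t_D)
Overall ratio = (23×31)/(19×10) = 713/190
RPM_D = 2365 × 713/190 = 1686245/190
≈ 8874.97 RPM

8874.97 RPM


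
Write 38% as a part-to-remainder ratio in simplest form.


38% means 38 parts out of 100; remainder = 62
Part : remainder = 38:62
GCD = 2
= 19:31

19:31


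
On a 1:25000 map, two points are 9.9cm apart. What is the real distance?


Real distance = map distance × scale
= 9.9cm × 25000
= 247500 cm = 2475.0 m
= 2.475 km

2.475 km


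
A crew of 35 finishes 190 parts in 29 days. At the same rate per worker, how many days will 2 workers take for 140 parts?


Days ∝ work / workers, so d₂ = d₁ × (m₁/m₂) × (w₂/w₁)
Workers factor (inverse): 35/2 = 17.5000
Work factor (direct): 140/190 ≈ 0.7368
d₂ = 29 × 35/2 × 140/190 = (29 × 35 × 140) / (2 × 190) = 142100/380
≈ 373.95 days

373.95 days


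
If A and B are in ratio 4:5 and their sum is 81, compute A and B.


Let A = 4k, B = 5k.
4k + 5k = 81
9k = 81 → k = 81/9 = 9
A = 4×9 = 36, B = 5×9 = 45
= A = 36, B = 45

A = 36, B = 45


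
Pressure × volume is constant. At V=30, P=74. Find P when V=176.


Inverse proportion: x × y = constant
k = 30 × 74 = 2220
y₂ = k / 176 = 2220 / 176
= 12.61

12.61


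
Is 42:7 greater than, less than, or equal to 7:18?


42/7 = 6.0000
7/18 = 0.3889
6.0000 > 0.3889, so 42:7 is greater
= greater than

greater than


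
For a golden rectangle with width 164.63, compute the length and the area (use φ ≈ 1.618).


φ = (1 + √5) / 2 ≈ 1.618
Length = width × φ = 164.63 × 1.618 = 266.37134
≈ 266.37
Area = width × length = 164.63 × 266.37134 = 43852.7137042 ≈ 43852.71
= Length: 266.37, Area: 43852.71

Length: 266.37, Area: 43852.71


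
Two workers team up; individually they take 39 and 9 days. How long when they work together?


Rate of A = 1/39 per day
Rate of B = 1/9 per day
Combined rate = 1/39 + 1/9 = 48/351 ≈ 0.1368 per day
Days = 1 / combined rate = 351/48
≈ 7.31 days

7.31 days


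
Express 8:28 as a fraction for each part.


Total parts = 8 + 28 = 36
First part: 8/36 = 2/9
Second part: 28/36 = 7/9
= 2/9 and 7/9

2/9 and 7/9


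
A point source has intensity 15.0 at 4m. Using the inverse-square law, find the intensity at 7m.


I₁d₁² = I₂d₂²
I₂ = I₁ × (d₁/d₂)²
= 15.0 × (4/7)²
= 15.0 × 16/49
= 240/49
≈ 4.8980

4.8980


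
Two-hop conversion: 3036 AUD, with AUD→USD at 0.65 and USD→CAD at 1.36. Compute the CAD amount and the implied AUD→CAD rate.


Step 1: 3036 AUD × 0.65 = 1973.40 USD
Step 2: 1973.40 USD × 1.36 = 2683.82 CAD
Implied rate AUD→CAD = 0.65 × 1.36 = 0.8840
= 2683.82 CAD; implied rate 0.8840 CAD/AUD

2683.82 CAD; implied rate 0.8840 CAD/AUD


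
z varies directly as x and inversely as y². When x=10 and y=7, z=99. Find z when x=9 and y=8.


z = k·x/y²
Solve for k using the known point: k = z·y²/x = 99×49/10 = 4851/10 = 485.1000
Now evaluate at x=9, y=8:
z = k × 9 / 64 = (4851 × 9) / (10 × 64) = 43659/640
≈ 68.2172

68.2172


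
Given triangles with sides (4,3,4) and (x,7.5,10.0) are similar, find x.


Scale factor = 7.5/3 = 2.5
Missing side = 4 × 2.5
= 10.0

10.0


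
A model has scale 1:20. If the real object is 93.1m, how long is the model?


Model size = real / scale
= 93.1 / 20
= 4.6550 m

4.6550 m


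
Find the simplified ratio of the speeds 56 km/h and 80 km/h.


Ratio = 56:80
GCD = 8
Simplified = 7:10
Time ratio (same distance) = 10:7
Speed ratio = 7:10

7:10


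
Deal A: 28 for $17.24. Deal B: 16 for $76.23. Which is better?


Deal A: $17.24/28 = $0.6157/unit
Deal B: $76.23/16 = $4.7644/unit
A is cheaper per unit
= Deal A

Deal A


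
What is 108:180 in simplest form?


GCD(108, 180) = 36
108/36 : 180/36
= 3:5

3:5


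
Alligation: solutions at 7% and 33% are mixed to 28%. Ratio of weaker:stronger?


Let x parts of 7% mix with y parts of 33%.
7x + 33y = 28(x + y)
7x + 33y = 28x + 28y
x(7 - 28) = y(28 - 33)
x/y = (33 - 28)/(28 - 7) = 5/21
Simplify: 5:21
= 5:21

5:21


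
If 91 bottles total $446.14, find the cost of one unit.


Unit rate = total / quantity
= 446.14 / 91
= $4.90 per unit

$4.90 per unit


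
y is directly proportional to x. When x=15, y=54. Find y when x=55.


Direct proportion: y/x = constant
k = 54/15 = 3.6000
y₂ = k × 55 = 54 × 55 / 15 = 2970/15
= 198.00

198.00


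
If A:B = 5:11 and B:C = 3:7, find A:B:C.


Match B: multiply A:B by 3 → 15:33
Multiply B:C by 11 → 33:77
Combined: 15:33:77
GCD = 1
= 15:33:77

15:33:77


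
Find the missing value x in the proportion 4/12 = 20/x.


Cross multiply: 4 × x = 12 × 20
4x = 240
x = 240 / 4
= 60.00

60.00


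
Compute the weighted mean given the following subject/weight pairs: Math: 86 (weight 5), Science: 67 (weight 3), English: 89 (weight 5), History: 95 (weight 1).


Numerator = 86×5 + 67×3 + 89×5 + 95×1
= 430 + 201 + 445 + 95
= 1171
Total weight = 14
Weighted avg = 1171/14
= 83.64

83.64


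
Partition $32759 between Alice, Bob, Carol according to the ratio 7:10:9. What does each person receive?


Total parts = 7 + 10 + 9 = 26
Alice: 32759 × 7/26 = 8819.73
Bob: 32759 × 10/26 = 12599.62
Carol: 32759 × 9/26 = 11339.65
= Alice: $8819.73, Bob: $12599.62, Carol: $11339.65

Alice: $8819.73, Bob: $12599.62, Carol: $11339.65


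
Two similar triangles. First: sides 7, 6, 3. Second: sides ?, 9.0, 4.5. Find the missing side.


Scale factor = 9.0/6 = 1.5
Missing side = 7 × 1.5
= 10.5

10.5


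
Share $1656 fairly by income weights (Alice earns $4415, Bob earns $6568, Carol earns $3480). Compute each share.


Total income = 4415 + 6568 + 3480 = $14463
Alice: $1656 × 4415/14463 = $505.51
Bob: $1656 × 6568/14463 = $752.03
Carol: $1656 × 3480/14463 = $398.46
= Alice: $505.51, Bob: $752.03, Carol: $398.46

Alice: $505.51, Bob: $752.03, Carol: $398.46


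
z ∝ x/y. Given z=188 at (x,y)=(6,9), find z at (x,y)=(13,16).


z = k·x/y
Solve for k using the known point: k = z·y/x = 188×9/6 = 1692/6 = 282.0000
Now evaluate at x=13, y=16:
z = k × 13 / 16 = (1692 × 13) / (6 × 16) = 21996/96
= 229.1250

229.1250


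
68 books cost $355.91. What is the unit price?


Unit rate = total / quantity
= 355.91 / 68
= $5.23 per unit

$5.23 per unit


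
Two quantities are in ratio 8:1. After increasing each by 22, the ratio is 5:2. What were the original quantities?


Let A = 8k, B = 1k.
(8k + 22) / (1k + 22) = 5/2
Cross-multiply: 2(8k + 22) = 5(1k + 22)
16k + 44 = 5k + 110
16k - 5k = 110 - 44
11k = 66
k = 66/11 = 6
A = 8×6 = 48, B = 1×6 = 6
= A = 48, B = 6

A = 48, B = 6


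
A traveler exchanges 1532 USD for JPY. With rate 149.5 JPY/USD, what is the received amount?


Amount × rate = 1532 × 149.5
= 229034.00 JPY

229034.00 JPY


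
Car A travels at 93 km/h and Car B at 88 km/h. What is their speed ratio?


Ratio = 93:88
GCD = 1
Simplified = 93:88
Time ratio (same distance) = 88:93
Speed ratio = 93:88

93:88


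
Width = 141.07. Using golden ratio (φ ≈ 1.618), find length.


φ = (1 + √5) / 2 ≈ 1.618
Length = width × φ = 141.07 × 1.618 = 228.25126
≈ 228.25

228.25


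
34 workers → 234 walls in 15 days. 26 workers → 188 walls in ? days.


Days ∝ work / workers, so d₂ = d₁ × (m₁/m₂) × (w₂/w₁)
Workers factor (inverse): 34/26 ≈ 1.3077
Work factor (direct): 188/234 ≈ 0.8034
d₂ = 15 × 34/26 × 188/234 = (15 × 34 × 188) / (26 × 234) = 95880/6084
≈ 15.76 days

15.76 days


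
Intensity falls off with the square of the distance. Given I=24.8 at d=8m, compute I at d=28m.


I₁d₁² = I₂d₂²
I₂ = I₁ × (d₁/d₂)²
= 24.8 × (8/28)²
= 24.8 × 64/784
= 1587.2/784
≈ 2.0245

2.0245


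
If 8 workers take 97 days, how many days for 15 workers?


Inverse proportion: x × y = constant
k = 8 × 97 = 776
y₂ = k / 15 = 776 / 15
= 51.73

51.73


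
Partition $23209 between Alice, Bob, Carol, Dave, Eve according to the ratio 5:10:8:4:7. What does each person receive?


Total parts = 5 + 10 + 8 + 4 + 7 = 34
Alice: 23209 × 5/34 = 3413.09
Bob: 23209 × 10/34 = 6826.18
Carol: 23209 × 8/34 = 5460.94
Dave: 23209 × 4/34 = 2730.47
Eve: 23209 × 7/34 = 4778.32
= Alice: $3413.09, Bob: $6826.18, Carol: $5460.94, Dave: $2730.47, Eve: $4778.32

Alice: $3413.09, Bob: $6826.18, Carol: $5460.94, Dave: $2730.47, Eve: $4778.32


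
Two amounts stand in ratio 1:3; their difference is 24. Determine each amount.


Let A = 1k, B = 3k.
3k - 1k = 24
2k = 24 → k = 24/2 = 12
A = 1×12 = 12, B = 3×12 = 36
= A = 12, B = 36

A = 12, B = 36


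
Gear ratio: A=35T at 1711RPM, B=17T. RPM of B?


Gear ratio = 35:17 = 35:17
RPM_B = RPM_A × (teeth_A / teeth_B)
= 1711 × (35/17)
= 3522.6 RPM

3522.6 RPM


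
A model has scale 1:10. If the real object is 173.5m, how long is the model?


Model size = real / scale
= 173.5 / 10
= 17.3500 m

17.3500 m


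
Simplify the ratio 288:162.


GCD(288, 162) = 18
288/18 : 162/18
= 16:9

16:9


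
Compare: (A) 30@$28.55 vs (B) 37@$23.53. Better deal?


Deal A: $28.55/30 = $0.9517/unit
Deal B: $23.53/37 = $0.6359/unit
B is cheaper per unit
= Deal B

Deal B


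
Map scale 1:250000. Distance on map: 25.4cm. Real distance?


Real distance = map distance × scale
= 25.4cm × 250000
= 6350000 cm = 63500.0 m
= 63.500 km

63.500 km


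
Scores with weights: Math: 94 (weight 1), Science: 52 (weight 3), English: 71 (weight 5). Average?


Numerator = 94×1 + 52×3 + 71×5
= 94 + 156 + 355
= 605
Total weight = 9
Weighted avg = 605/9
= 67.22

67.22


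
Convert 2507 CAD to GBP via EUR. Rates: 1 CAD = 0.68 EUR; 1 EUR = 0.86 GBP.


Step 1: 2507 CAD × 0.68 = 1704.76 EUR
Step 2: 1704.76 EUR × 0.86 = 1466.09 GBP
Implied rate CAD→GBP = 0.68 × 0.86 = 0.5848
= 1466.09 GBP

1466.09 GBP


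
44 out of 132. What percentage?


Percentage = (part / whole) × 100
= (44 / 132) × 100
≈ 33.33%

33.33%


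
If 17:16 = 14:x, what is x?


Cross multiply: 17 × x = 16 × 14
17x = 224
x = 224 / 17
= 13.18

13.18


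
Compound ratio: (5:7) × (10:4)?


Compound ratio = (5×10) : (7×4)
= 50:28
GCD = 2
= 25:14

25:14


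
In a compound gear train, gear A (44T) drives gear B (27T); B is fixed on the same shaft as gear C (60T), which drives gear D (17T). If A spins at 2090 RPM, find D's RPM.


Stage 1: RPM_B = RPM_A × t_A/t_B = 2090 × 44/27 = 91960/27 ≈ 3405.93
B and C share a shaft → RPM_C = RPM_B
Stage 2: RPM_D = RPM_C × t_C/t_D = RPM_A × (t_A×t_C)/(t_B×t_D)
Overall ratio = (44×60)/(27×17) = 2640/459
RPM_D = 2090 × 2640/459 = 5517600/459
≈ 12020.92 RPM

12020.92 RPM


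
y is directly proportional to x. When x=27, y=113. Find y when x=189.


Direct proportion: y/x = constant
k = 113/27 ≈ 4.1852
y₂ = k × 189 = 113 × 189 / 27 = 21357/27
= 791.00

791.00


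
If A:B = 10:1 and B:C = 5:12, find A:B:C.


Match B: multiply A:B by 5 → 50:5
Multiply B:C by 1 → 5:12
Combined: 50:5:12
GCD = 1
= 50:5:12

50:5:12


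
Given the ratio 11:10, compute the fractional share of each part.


Total parts = 11 + 10 = 21
First part: 11/21 = 11/21
Second part: 10/21 = 10/21
= 11/21 and 10/21

11/21 and 10/21


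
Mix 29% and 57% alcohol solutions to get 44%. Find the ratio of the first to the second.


Let x parts of 29% mix with y parts of 57%.
29x + 57y = 44(x + y)
29x + 57y = 44x + 44y
x(29 - 44) = y(44 - 57)
x/y = (57 - 44)/(44 - 29) = 13/15
Simplify: 13:15
= 13:15

13:15


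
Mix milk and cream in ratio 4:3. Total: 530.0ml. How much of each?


Total parts = 4 + 3 = 7
milk: 530.0 × 4/7 = 302.9ml
cream: 530.0 × 3/7 = 227.1ml
= 302.9ml and 227.1ml

302.9ml and 227.1ml


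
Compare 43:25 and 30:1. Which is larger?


43/25 = 1.7200
30/1 = 30.0000
1.7200 < 30.0000, so 43:25 is less
= 30:1

30:1


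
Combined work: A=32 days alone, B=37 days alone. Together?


Rate of A = 1/32 per day
Rate of B = 1/37 per day
Combined rate = 1/32 + 1/37 = 69/1184 ≈ 0.0583 per day
Days = 1 / combined rate = 1184/69
≈ 17.16 days

17.16 days


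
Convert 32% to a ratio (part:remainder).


32% means 32 parts out of 100; remainder = 68
Part : remainder = 32:68
GCD = 4
= 8:17

8:17


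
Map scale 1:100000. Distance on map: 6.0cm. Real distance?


Real distance = map distance × scale
= 6.0cm × 100000
= 600000 cm = 6000.0 m
= 6.000 km

6.000 km


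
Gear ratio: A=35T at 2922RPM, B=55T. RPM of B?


Gear ratio = 35:55 = 7:11
RPM_B = RPM_A × (teeth_A / teeth_B)
= 2922 × (35/55)
= 1859.5 RPM

1859.5 RPM


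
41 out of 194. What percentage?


Percentage = (part / whole) × 100
= (41 / 194) × 100
≈ 21.13%

21.13%


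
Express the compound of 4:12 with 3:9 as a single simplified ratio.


Compound ratio = (4×3) : (12×9)
= 12:108
GCD = 12
= 1:9

1:9


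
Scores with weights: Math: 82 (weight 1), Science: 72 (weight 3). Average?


Numerator = 82×1 + 72×3
= 82 + 216
= 298
Total weight = 4
Weighted avg = 298/4
= 74.50

74.50


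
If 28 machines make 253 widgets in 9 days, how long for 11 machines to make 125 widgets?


Days ∝ work / workers, so d₂ = d₁ × (m₁/m₂) × (w₂/w₁)
Workers factor (inverse): 28/11 ≈ 2.5455
Work factor (direct): 125/253 ≈ 0.4941
d₂ = 9 × 28/11 × 125/253 = (9 × 28 × 125) / (11 × 253) = 31500/2783
≈ 11.32 days

11.32 days


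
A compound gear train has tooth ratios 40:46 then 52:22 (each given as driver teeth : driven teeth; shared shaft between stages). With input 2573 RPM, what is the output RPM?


Stage 1: RPM_B = RPM_A × t_A/t_B = 2573 × 40/46 = 102920/46 ≈ 2237.39
B and C share a shaft → RPM_C = RPM_B
Stage 2: RPM_D = RPM_C × t_C/t_D = RPM_A × (t_A×t_C)/(t_B×t_D)
Overall ratio = (40×52)/(46×22) = 2080/1012
RPM_D = 2573 × 2080/1012 = 5351840/1012
≈ 5288.38 RPM

5288.38 RPM


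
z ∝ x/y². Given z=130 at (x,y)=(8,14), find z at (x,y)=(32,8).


z = k·x/y²
Solve for k using the known point: k = z·y²/x = 130×196/8 = 25480/8 = 3185.0000
Now evaluate at x=32, y=8:
z = k × 32 / 64 = (25480 × 32) / (8 × 64) = 815360/512
= 1592.5000

1592.5000


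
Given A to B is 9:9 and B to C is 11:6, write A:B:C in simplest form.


Match B: multiply A:B by 11 → 99:99
Multiply B:C by 9 → 99:54
Combined: 99:99:54
GCD = 9
= 11:11:6

11:11:6


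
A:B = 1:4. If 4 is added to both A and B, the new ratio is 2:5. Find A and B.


Let A = 1k, B = 4k.
(1k + 4) / (4k + 4) = 2/5
Cross-multiply: 5(1k + 4) = 2(4k + 4)
5k + 20 = 8k + 8
5k - 8k = 8 - 20
-3k = -12
k = -12/-3 = 4
A = 1×4 = 4, B = 4×4 = 16
= A = 4, B = 16

A = 4, B = 16


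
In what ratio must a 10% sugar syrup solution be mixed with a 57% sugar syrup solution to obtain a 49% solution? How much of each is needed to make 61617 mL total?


Let x parts of 10% mix with y parts of 57%.
10x + 57y = 49(x + y)
10x + 57y = 49x + 49y
x(10 - 49) = y(49 - 57)
x/y = (57 - 49)/(49 - 10) = 8/39
Simplify: 8:39
Total parts = 47; one part = 61617/47 = 1311.00 mL
10% solution: 8×1311.00 = 10488.00 mL
57% solution: 39×1311.00 = 51129.00 mL
= ratio 8:39; 10488.00 mL and 51129.00 mL

ratio 8:39; 10488.00 mL and 51129.00 mL


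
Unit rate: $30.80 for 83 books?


Unit rate = total / quantity
= 30.80 / 83
= $0.37 per unit

$0.37 per unit


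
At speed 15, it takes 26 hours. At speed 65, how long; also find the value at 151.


Inverse proportion: x × y = constant
k = 15 × 26 = 390
At x=65: k/65 = 6.00
At x=151: k/151 = 2.58
= 6.00 and 2.58

6.00 and 2.58


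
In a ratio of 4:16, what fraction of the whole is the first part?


Total parts = 4 + 16 = 20
First part: 4/20 = 1/5
= 1/5

1/5


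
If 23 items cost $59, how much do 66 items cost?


Direct proportion: y/x = constant
k = 59/23 ≈ 2.5652
y₂ = k × 66 = 59 × 66 / 23 = 3894/23
≈ 169.30

169.30


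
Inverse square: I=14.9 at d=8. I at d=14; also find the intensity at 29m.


I₁d₁² = I₂d₂²
I at 14m = 14.9 × (8/14)² = 14.9 × 64/196 = 953.6/196 ≈ 4.8653
I at 29m = 14.9 × (8/29)² = 14.9 × 64/841 = 953.6/841 ≈ 1.1339
= 4.8653 and 1.1339

4.8653 and 1.1339


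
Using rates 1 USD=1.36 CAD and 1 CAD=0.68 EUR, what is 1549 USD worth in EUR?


Step 1: 1549 USD × 1.36 = 2106.64 CAD
Step 2: 2106.64 CAD × 0.68 = 1432.52 EUR
Implied rate USD→EUR = 1.36 × 0.68 = 0.9248
= 1432.52 EUR

1432.52 EUR


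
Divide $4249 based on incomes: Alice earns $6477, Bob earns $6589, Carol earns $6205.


Total income = 6477 + 6589 + 6205 = $19271
Alice: $4249 × 6477/19271 = $1428.09
Bob: $4249 × 6589/19271 = $1452.79
Carol: $4249 × 6205/19271 = $1368.12
= Alice: $1428.09, Bob: $1452.79, Carol: $1368.12

Alice: $1428.09, Bob: $1452.79, Carol: $1368.12


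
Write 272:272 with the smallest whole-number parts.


GCD(272, 272) = 272
272/272 : 272/272
= 1:1

1:1


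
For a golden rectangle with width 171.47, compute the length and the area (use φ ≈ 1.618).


φ = (1 + √5) / 2 ≈ 1.618
Length = width × φ = 171.47 × 1.618 = 277.43846
≈ 277.44
Area = width × length = 171.47 × 277.43846 = 47572.3727362 ≈ 47572.37
= Length: 277.44, Area: 47572.37

Length: 277.44, Area: 47572.37


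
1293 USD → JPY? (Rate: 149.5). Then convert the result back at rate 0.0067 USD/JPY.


Amount × rate = 1293 × 149.5 = 193303.50 JPY
Round-trip: 193303.50 × 0.0067 = 1295.13 USD
= 193303.50 JPY, then 1295.13 USD

193303.50 JPY, then 1295.13 USD


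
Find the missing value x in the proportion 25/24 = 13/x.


Cross multiply: 25 × x = 24 × 13
25x = 312
x = 312 / 25
= 12.48

12.48


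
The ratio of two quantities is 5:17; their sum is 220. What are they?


Let A = 5k, B = 17k.
5k + 17k = 220
22k = 220 → k = 220/22 = 10
A = 5×10 = 50, B = 17×10 = 170
= A = 50, B = 170

A = 50, B = 170


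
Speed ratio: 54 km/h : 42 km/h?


Ratio = 54:42
GCD = 6
Simplified = 9:7
Time ratio (same distance) = 7:9
Speed ratio = 9:7

9:7


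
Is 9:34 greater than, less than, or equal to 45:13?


9/34 = 0.2647
45/13 = 3.4615
0.2647 < 3.4615, so 9:34 is less
= less than

less than


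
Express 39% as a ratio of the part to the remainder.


39% means 39 parts out of 100; remainder = 61
Part : remainder = 39:61
GCD = 1
= 39:61

39:61


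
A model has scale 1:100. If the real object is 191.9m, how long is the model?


Model size = real / scale
= 191.9 / 100
= 1.9190 m

1.9190 m


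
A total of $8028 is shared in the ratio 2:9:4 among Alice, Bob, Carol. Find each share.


Total parts = 2 + 9 + 4 = 15
Alice: 8028 × 2/15 = 1070.40
Bob: 8028 × 9/15 = 4816.80
Carol: 8028 × 4/15 = 2140.80
= Alice: $1070.40, Bob: $4816.80, Carol: $2140.80

Alice: $1070.40, Bob: $4816.80, Carol: $2140.80


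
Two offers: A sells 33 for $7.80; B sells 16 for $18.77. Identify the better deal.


Deal A: $7.80/33 = $0.2364/unit
Deal B: $18.77/16 = $1.1731/unit
A is cheaper per unit
= Deal A

Deal A


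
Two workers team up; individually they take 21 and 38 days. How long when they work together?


Rate of A = 1/21 per day
Rate of B = 1/38 per day
Combined rate = 1/21 + 1/38 = 59/798 ≈ 0.0739 per day
Days = 1 / combined rate = 798/59
≈ 13.53 days

13.53 days


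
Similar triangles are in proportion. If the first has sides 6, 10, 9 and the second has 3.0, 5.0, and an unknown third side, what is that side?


Scale factor = 3.0/6 = 0.5
Missing side = 9 × 0.5
= 4.5

4.5


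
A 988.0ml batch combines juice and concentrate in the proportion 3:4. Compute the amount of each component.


Total parts = 3 + 4 = 7
juice: 988.0 × 3/7 = 423.4ml
concentrate: 988.0 × 4/7 = 564.6ml
= 423.4ml and 564.6ml

423.4ml and 564.6ml


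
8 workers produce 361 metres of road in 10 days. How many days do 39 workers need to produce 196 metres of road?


Days ∝ work / workers, so d₂ = d₁ × (m₁/m₂) × (w₂/w₁)
Workers factor (inverse): 8/39 ≈ 0.2051
Work factor (direct): 196/361 ≈ 0.5429
d₂ = 10 × 8/39 × 196/361 = (10 × 8 × 196) / (39 × 361) = 15680/14079
≈ 1.11 days

1.11 days


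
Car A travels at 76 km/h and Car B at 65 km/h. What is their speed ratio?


Ratio = 76:65
GCD = 1
Simplified = 76:65
Time ratio (same distance) = 65:76
Speed ratio = 76:65

76:65


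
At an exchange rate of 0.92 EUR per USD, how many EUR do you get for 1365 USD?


Amount × rate = 1365 × 0.92
= 1255.80 EUR

1255.80 EUR


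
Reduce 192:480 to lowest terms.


GCD(192, 480) = 96
192/96 : 480/96
= 2:5

2:5


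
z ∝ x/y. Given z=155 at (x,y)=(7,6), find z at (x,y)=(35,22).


z = k·x/y
Solve for k using the known point: k = z·y/x = 155×6/7 = 930/7 ≈ 132.8571
Now evaluate at x=35, y=22:
z = k × 35 / 22 = (930 × 35) / (7 × 22) = 32550/154
≈ 211.3636

211.3636


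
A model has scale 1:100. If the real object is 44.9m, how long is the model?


Model size = real / scale
= 44.9 / 100
= 0.4490 m

0.4490 m


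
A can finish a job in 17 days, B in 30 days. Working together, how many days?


Rate of A = 1/17 per day
Rate of B = 1/30 per day
Combined rate = 1/17 + 1/30 = 47/510 ≈ 0.0922 per day
Days = 1 / combined rate = 510/47
≈ 10.85 days

10.85 days


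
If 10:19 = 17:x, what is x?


Cross multiply: 10 × x = 19 × 17
10x = 323
x = 323 / 10
= 32.30

32.30


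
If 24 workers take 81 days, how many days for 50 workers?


Inverse proportion: x × y = constant
k = 24 × 81 = 1944
y₂ = k / 50 = 1944 / 50
= 38.88

38.88


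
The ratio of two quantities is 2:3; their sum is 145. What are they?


Let A = 2k, B = 3k.
2k + 3k = 145
5k = 145 → k = 145/5 = 29
A = 2×29 = 58, B = 3×29 = 87
= A = 58, B = 87

A = 58, B = 87


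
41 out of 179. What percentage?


Percentage = (part / whole) × 100
= (41 / 179) × 100
≈ 22.91%

22.91%


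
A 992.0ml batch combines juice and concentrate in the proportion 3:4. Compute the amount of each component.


Total parts = 3 + 4 = 7
juice: 992.0 × 3/7 = 425.1ml
concentrate: 992.0 × 4/7 = 566.9ml
= 425.1ml and 566.9ml

425.1ml and 566.9ml


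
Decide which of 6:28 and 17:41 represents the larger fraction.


6/28 = 0.2143
17/41 = 0.4146
0.2143 < 0.4146, so 6:28 is less
= 17:41

17:41


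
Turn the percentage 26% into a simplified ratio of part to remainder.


26% means 26 parts out of 100; remainder = 74
Part : remainder = 26:74
GCD = 2
= 13:37

13:37


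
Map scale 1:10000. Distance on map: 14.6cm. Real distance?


Real distance = map distance × scale
= 14.6cm × 10000
= 146000 cm = 1460.0 m
= 1.460 km

1.460 km


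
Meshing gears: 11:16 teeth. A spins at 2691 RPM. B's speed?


Gear ratio = 11:16 = 11:16
RPM_B = RPM_A × (teeth_A / teeth_B)
= 2691 × (11/16)
= 1850.1 RPM

1850.1 RPM


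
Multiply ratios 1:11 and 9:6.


Compound ratio = (1×9) : (11×6)
= 9:66
GCD = 3
= 3:22

3:22


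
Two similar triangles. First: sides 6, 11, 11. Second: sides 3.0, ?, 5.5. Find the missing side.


Scale factor = 3.0/6 = 0.5
Missing side = 11 × 0.5
= 5.5

5.5


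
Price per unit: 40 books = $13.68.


Unit rate = total / quantity
= 13.68 / 40
= $0.34 per unit

$0.34 per unit


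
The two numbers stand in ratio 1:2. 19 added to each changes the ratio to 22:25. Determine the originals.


Let A = 1k, B = 2k.
(1k + 19) / (2k + 19) = 22/25
Cross-multiply: 25(1k + 19) = 22(2k + 19)
25k + 475 = 44k + 418
25k - 44k = 418 - 475
-19k = -57
k = -57/-19 = 3
A = 1×3 = 3, B = 2×3 = 6
= A = 3, B = 6

A = 3, B = 6


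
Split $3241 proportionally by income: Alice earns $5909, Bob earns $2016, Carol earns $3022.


Total income = 5909 + 2016 + 3022 = $10947
Alice: $3241 × 5909/10947 = $1749.44
Bob: $3241 × 2016/10947 = $596.86
Carol: $3241 × 3022/10947 = $894.70
= Alice: $1749.44, Bob: $596.86, Carol: $894.70

Alice: $1749.44, Bob: $596.86, Carol: $894.70
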